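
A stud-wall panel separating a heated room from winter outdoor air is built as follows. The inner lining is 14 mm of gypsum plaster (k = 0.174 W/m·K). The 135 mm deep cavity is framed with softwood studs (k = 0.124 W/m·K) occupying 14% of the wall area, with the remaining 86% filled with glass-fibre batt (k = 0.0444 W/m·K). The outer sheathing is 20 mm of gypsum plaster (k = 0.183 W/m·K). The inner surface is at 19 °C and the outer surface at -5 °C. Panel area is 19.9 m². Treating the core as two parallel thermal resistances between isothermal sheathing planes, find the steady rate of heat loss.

Q ≈ 182 W

Sheathing layers in series; stud and cavity paths in parallel between them.
R_inner = 0.014/(0.174×19.9) = 0.004043 K/W
R_stud  = 0.135/(0.124×0.14×19.9) = 0.3908 K/W
R_cav   = 0.135/(0.0444×0.86×19.9) = 0.1777 K/W
1/R_core = 1/R_stud + 1/R_cav → R_core = 0.1221 K/W
R_outer = 0.02/(0.183×19.9) = 0.005492 K/W
R_total = 0.1317 K/W
Q = ΔT/R_total = 24/0.1317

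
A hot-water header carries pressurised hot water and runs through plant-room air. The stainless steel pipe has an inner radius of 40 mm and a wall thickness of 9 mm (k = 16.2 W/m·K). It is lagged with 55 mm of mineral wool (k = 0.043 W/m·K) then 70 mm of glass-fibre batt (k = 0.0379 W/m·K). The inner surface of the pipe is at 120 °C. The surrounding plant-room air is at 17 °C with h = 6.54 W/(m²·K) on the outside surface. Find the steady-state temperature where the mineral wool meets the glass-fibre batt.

For a radial system each layer contributes R = ln(r_out/r_in)/(2πkL); films add R = 1/(hA).
R_stainless steel pipe wall = ln(49/40)/(2π×16.2×1) = 0.001994 K/W
R_mineral wool = ln(104/49)/(2π×0.043×1) = 2.785 K/W
R_glass-fibre batt = ln(174/104)/(2π×0.0379×1) = 2.161 K/W
R_outer film = 1/(h_o·2πr_oL) = 1/(6.54×2π×0.174×1) = 0.1399 K/W
R_total = 5.089 K/W
Q = ΔT/R_total = 103/5.089
Q = 20.2 W/m
T_interface = T_inner − Q·ΣR(inner→interface) = 120 − 20.2×2.787

T ≈ 63.6 °C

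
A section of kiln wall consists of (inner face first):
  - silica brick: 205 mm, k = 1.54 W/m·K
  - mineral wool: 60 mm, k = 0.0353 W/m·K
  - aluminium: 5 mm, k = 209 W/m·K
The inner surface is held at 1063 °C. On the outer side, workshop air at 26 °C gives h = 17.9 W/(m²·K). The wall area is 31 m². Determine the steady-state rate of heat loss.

Q ≈ 17000 W

Series thermal resistances:
R_silica brick = L/(kA) = 0.205/(1.54×31) = 0.004294 K/W
R_mineral wool = L/(kA) = 0.06/(0.0353×31) = 0.05483 K/W
R_aluminium = L/(kA) = 0.005/(209×31) = 7.717×10^-7 K/W
R_outer film = 1/(h_o·A) = 1/(17.9×31) = 0.001802 K/W
R_total = 0.06093 K/W
Q = ΔT / R_total = 1037 / 0.06093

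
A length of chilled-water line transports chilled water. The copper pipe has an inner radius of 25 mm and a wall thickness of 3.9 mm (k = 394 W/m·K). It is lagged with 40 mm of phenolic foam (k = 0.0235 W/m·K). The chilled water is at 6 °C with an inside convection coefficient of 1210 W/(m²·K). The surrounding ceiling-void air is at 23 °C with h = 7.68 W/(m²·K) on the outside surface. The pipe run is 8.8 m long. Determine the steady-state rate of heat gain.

Q ≈ 24.2 W

Treating each annulus and film as a series resistance:
R_inner film = 1/(h_i·2πr₁L) = 1/(1210×2π×0.025×8.8) = 5.979×10^-4 K/W
R_copper pipe wall = ln(28.9/25)/(2π×394×8.8) = 6.654×10^-6 K/W
R_phenolic foam = ln(68.9/28.9)/(2π×0.0235×8.8) = 0.6686 K/W
R_outer film = 1/(h_o·2πr_oL) = 1/(7.68×2π×0.0689×8.8) = 0.03418 K/W
R_total = 0.7034 K/W
Q = ΔT/R_total = 17/0.7034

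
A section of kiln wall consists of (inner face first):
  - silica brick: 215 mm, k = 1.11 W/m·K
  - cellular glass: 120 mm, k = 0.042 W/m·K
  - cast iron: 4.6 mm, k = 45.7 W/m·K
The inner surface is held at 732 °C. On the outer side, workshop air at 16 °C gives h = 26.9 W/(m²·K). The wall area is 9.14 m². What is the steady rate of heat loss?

Series thermal resistances:
R_silica brick = L/(kA) = 0.215/(1.11×9.14) = 0.02119 K/W
R_cellular glass = L/(kA) = 0.12/(0.042×9.14) = 0.3126 K/W
R_cast iron = L/(kA) = 0.0046/(45.7×9.14) = 1.101×10^-5 K/W
R_outer film = 1/(h_o·A) = 1/(26.9×9.14) = 0.004067 K/W
R_total = 0.3379 K/W
Q = ΔT / R_total = 716 / 0.3379

Q ≈ 2120 W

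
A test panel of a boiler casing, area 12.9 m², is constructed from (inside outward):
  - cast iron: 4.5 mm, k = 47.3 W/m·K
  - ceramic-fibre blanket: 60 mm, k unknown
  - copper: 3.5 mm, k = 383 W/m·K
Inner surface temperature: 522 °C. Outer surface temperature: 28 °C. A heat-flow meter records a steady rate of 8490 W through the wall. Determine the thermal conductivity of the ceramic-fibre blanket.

k ≈ 0.0799 W/(m·K)

Model the wall as resistances in series:
R_cast iron = L/(kA) = 0.0045/(47.3×12.9) = 7.375×10^-6 K/W
R_copper = L/(kA) = 0.0035/(383×12.9) = 7.084×10^-7 K/W
Sum of known resistances R_other = 8.083×10^-6 K/W
Total R = ΔT/Q = 494/8490 = 0.05819 K/W
R_ceramic-fibre blanket = R_total − R_other = 0.05818 K/W
k = L/(R·A) = 0.06/(0.05818×12.9)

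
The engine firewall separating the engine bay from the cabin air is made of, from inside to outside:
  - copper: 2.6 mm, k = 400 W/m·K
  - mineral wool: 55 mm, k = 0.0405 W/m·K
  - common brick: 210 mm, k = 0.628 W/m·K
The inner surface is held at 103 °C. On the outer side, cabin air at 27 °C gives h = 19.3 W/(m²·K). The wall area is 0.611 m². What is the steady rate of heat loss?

Model the wall as resistances in series:
R_copper = L/(kA) = 0.0026/(400×0.611) = 1.064×10^-5 K/W
R_mineral wool = L/(kA) = 0.055/(0.0405×0.611) = 2.223 K/W
R_common brick = L/(kA) = 0.21/(0.628×0.611) = 0.5473 K/W
R_outer film = 1/(h_o·A) = 1/(19.3×0.611) = 0.0848 K/W
R_total = 2.855 K/W
Q = ΔT / R_total = 76 / 2.855

Q ≈ 26.6 W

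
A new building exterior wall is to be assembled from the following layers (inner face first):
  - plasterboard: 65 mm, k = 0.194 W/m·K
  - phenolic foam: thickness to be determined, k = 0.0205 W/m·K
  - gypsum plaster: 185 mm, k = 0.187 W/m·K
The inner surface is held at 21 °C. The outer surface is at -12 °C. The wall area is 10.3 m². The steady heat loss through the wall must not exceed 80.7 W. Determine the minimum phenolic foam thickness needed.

Using the resistance-network approach (series):
R_plasterboard = L/(kA) = 0.065/(0.194×10.3) = 0.03253 K/W
R_gypsum plaster = L/(kA) = 0.185/(0.187×10.3) = 0.09605 K/W
Sum of the known resistances R_other = 0.1286 K/W
Required total resistance R_tot = ΔT/Q_allow = 33/80.7 = 0.4089 K/W
R_phenolic foam = R_tot − R_other = 0.2803 K/W
L = R·k·A = 0.2803×0.0205×10.3

L ≈ 59.2 mm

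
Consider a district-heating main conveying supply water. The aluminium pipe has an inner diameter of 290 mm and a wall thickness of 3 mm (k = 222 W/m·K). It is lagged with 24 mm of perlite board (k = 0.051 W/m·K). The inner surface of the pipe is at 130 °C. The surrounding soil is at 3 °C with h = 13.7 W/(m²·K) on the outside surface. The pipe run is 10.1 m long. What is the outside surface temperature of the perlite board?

For a radial system each layer contributes R = ln(r_out/r_in)/(2πkL); films add R = 1/(hA).
R_aluminium pipe wall = ln(148/145)/(2π×222×10.1) = 1.454×10^-6 K/W
R_perlite board = ln(172/148)/(2π×0.051×10.1) = 0.04643 K/W
R_outer film = 1/(h_o·2πr_oL) = 1/(13.7×2π×0.172×10.1) = 0.006687 K/W
R_total = 0.05312 K/W
Q = ΔT/R_total = 127/0.05312
Q = 2390 W
T_interface = T_inner − Q·ΣR(inner→interface) = 130 − 2390×0.04644

T ≈ 19 °C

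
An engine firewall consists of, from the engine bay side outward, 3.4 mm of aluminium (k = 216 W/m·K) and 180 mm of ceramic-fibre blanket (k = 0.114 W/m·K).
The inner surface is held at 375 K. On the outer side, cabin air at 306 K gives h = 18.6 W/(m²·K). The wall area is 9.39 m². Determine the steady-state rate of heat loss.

Thermal resistances in series:
R_aluminium = L/(kA) = 0.0034/(216×9.39) = 1.676×10^-6 K/W
R_ceramic-fibre blanket = L/(kA) = 0.18/(0.114×9.39) = 0.1682 K/W
R_outer film = 1/(h_o·A) = 1/(18.6×9.39) = 0.005726 K/W
R_total = 0.1739 K/W
Q = ΔT / R_total = 69 / 0.1739

Q ≈ 397 W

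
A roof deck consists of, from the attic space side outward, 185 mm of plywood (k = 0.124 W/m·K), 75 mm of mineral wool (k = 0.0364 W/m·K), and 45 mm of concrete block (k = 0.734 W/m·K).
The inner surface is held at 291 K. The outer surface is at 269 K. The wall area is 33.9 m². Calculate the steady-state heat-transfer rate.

Model the wall as resistances in series:
R_plywood = L/(kA) = 0.185/(0.124×33.9) = 0.04401 K/W
R_mineral wool = L/(kA) = 0.075/(0.0364×33.9) = 0.06078 K/W
R_concrete block = L/(kA) = 0.045/(0.734×33.9) = 0.001808 K/W
R_total = 0.1066 K/W
Q = ΔT / R_total = 22 / 0.1066

Q ≈ 206 W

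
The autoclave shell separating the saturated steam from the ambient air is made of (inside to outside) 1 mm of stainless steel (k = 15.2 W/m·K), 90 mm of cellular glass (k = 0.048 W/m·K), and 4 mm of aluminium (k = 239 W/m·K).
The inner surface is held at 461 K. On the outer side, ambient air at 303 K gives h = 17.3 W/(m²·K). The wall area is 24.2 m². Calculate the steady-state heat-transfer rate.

Q ≈ 1980 W

Treating each layer as a thermal resistance in series:
R_stainless steel = L/(kA) = 0.001/(15.2×24.2) = 2.719×10^-6 K/W
R_cellular glass = L/(kA) = 0.09/(0.048×24.2) = 0.07748 K/W
R_aluminium = L/(kA) = 0.004/(239×24.2) = 6.916×10^-7 K/W
R_outer film = 1/(h_o·A) = 1/(17.3×24.2) = 0.002389 K/W
R_total = 0.07987 K/W
Q = ΔT / R_total = 158 / 0.07987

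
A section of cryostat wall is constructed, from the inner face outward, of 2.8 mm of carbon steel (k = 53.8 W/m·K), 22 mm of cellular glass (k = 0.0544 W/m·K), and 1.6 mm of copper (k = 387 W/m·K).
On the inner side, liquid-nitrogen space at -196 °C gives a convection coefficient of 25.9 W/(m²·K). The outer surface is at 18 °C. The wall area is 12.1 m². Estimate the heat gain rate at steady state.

Q ≈ 5840 W

Treating each layer as a thermal resistance in series:
R_inner film = 1/(h_i·A) = 1/(25.9×12.1) = 0.003191 K/W
R_carbon steel = L/(kA) = 0.0028/(53.8×12.1) = 4.301×10^-6 K/W
R_cellular glass = L/(kA) = 0.022/(0.0544×12.1) = 0.03342 K/W
R_copper = L/(kA) = 0.0016/(387×12.1) = 3.417×10^-7 K/W
R_total = 0.03662 K/W
Q = ΔT / R_total = 214 / 0.03662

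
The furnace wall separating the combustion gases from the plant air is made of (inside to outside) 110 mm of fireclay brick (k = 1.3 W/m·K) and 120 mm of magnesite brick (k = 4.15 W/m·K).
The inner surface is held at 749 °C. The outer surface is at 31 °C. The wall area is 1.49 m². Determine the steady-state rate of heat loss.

Q ≈ 9420 W

Series thermal resistances:
R_fireclay brick = L/(kA) = 0.11/(1.3×1.49) = 0.05679 K/W
R_magnesite brick = L/(kA) = 0.12/(4.15×1.49) = 0.01941 K/W
R_total = 0.0762 K/W
Q = ΔT / R_total = 718 / 0.0762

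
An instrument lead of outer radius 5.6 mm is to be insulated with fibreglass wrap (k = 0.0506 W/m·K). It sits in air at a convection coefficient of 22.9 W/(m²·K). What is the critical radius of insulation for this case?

For a cylinder r_cr = k/h = 0.0506/22.9
r_cr = 2.21 mm; since the bare radius (5.6 mm) is above r_cr, any added insulation will reduce heat loss.

r_cr ≈ 2.21 mm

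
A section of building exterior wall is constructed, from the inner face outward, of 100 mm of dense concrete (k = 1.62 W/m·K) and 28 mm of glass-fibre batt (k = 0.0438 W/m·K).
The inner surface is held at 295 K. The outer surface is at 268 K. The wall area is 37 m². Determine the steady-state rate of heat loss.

Model the wall as resistances in series:
R_dense concrete = L/(kA) = 0.1/(1.62×37) = 0.001668 K/W
R_glass-fibre batt = L/(kA) = 0.028/(0.0438×37) = 0.01728 K/W
R_total = 0.01895 K/W
Q = ΔT / R_total = 27 / 0.01895

Q ≈ 1430 W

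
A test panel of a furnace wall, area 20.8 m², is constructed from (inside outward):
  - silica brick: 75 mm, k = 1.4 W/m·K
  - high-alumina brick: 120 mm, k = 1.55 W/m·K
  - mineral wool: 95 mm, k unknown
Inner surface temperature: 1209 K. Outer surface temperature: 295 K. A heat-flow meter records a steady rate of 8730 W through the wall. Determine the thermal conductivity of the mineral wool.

Using the resistance-network approach (series):
R_silica brick = L/(kA) = 0.075/(1.4×20.8) = 0.002576 K/W
R_high-alumina brick = L/(kA) = 0.12/(1.55×20.8) = 0.003722 K/W
Sum of known resistances R_other = 0.006298 K/W
Total R = ΔT/Q = 914/8730 = 0.1047 K/W
R_mineral wool = R_total − R_other = 0.0984 K/W
k = L/(R·A) = 0.095/(0.0984×20.8)

k ≈ 0.0464 W/(m·K)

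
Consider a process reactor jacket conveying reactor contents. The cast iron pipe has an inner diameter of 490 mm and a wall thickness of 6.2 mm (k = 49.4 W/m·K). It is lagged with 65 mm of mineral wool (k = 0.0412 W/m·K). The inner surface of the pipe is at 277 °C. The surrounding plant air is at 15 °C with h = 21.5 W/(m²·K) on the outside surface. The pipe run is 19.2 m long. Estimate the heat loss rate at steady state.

Cylindrical conduction, so R = ln(r₂/r₁)/(2πkL) per layer, in series:
R_cast iron pipe wall = ln(251.2/245)/(2π×49.4×19.2) = 4.194×10^-6 K/W
R_mineral wool = ln(316.2/251.2)/(2π×0.0412×19.2) = 0.0463 K/W
R_outer film = 1/(h_o·2πr_oL) = 1/(21.5×2π×0.3162×19.2) = 0.001219 K/W
R_total = 0.04752 K/W
Q = ΔT/R_total = 262/0.04752

Q ≈ 5510 W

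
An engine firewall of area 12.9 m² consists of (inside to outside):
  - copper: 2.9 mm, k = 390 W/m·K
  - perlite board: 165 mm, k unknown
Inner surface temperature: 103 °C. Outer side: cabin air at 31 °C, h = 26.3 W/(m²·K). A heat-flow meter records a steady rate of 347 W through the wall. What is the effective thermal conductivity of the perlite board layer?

k ≈ 0.0625 W/(m·K)

Model the wall as resistances in series:
R_copper = L/(kA) = 0.0029/(390×12.9) = 5.764×10^-7 K/W
R_outer film = 1/(h_o·A) = 1/(26.3×12.9) = 0.002948 K/W
Sum of known resistances R_other = 0.002948 K/W
Total R = ΔT/Q = 72/347 = 0.2075 K/W
R_perlite board = R_total − R_other = 0.2045 K/W
k = L/(R·A) = 0.165/(0.2045×12.9)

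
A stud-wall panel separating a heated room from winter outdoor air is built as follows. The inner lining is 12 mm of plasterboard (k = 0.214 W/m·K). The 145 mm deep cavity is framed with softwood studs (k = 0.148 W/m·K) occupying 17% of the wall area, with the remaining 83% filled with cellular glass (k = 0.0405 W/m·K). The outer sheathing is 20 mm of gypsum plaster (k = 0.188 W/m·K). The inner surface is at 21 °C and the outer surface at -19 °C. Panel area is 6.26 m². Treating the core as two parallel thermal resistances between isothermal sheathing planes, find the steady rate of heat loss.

Sheathing layers in series; stud and cavity paths in parallel between them.
R_inner = 0.012/(0.214×6.26) = 0.008958 K/W
R_stud  = 0.145/(0.148×0.17×6.26) = 0.9206 K/W
R_cav   = 0.145/(0.0405×0.83×6.26) = 0.6891 K/W
1/R_core = 1/R_stud + 1/R_cav → R_core = 0.3941 K/W
R_outer = 0.02/(0.188×6.26) = 0.01699 K/W
R_total = 0.42 K/W
Q = ΔT/R_total = 40/0.42

Q ≈ 95.2 W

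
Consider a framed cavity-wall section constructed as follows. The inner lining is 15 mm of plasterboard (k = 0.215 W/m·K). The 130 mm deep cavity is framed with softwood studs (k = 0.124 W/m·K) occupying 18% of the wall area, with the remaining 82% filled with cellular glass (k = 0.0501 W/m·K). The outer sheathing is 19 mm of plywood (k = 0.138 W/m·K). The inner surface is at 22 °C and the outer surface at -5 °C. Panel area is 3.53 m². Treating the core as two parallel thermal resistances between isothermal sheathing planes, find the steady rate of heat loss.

Sheathing layers in series; stud and cavity paths in parallel between them.
R_inner = 0.015/(0.215×3.53) = 0.01976 K/W
R_stud  = 0.13/(0.124×0.18×3.53) = 1.65 K/W
R_cav   = 0.13/(0.0501×0.82×3.53) = 0.8964 K/W
1/R_core = 1/R_stud + 1/R_cav → R_core = 0.5809 K/W
R_outer = 0.019/(0.138×3.53) = 0.039 K/W
R_total = 0.6396 K/W
Q = ΔT/R_total = 27/0.6396

Q ≈ 42.2 W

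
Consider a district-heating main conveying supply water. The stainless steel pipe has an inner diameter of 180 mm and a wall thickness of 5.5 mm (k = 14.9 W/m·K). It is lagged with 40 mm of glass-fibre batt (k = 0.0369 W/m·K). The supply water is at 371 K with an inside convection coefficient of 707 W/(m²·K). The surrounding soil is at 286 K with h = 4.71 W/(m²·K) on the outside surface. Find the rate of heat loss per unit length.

q′ ≈ 48.3 W/m

Per-layer cylindrical resistances, series-summed:
R_inner film = 1/(h_i·2πr₁L) = 1/(707×2π×0.09×1) = 0.002501 K/W
R_stainless steel pipe wall = ln(95.5/90)/(2π×14.9×1) = 6.336×10^-4 K/W
R_glass-fibre batt = ln(135.5/95.5)/(2π×0.0369×1) = 1.509 K/W
R_outer film = 1/(h_o·2πr_oL) = 1/(4.71×2π×0.1355×1) = 0.2494 K/W
R_total = 1.761 K/W
Q = ΔT/R_total = 85/1.761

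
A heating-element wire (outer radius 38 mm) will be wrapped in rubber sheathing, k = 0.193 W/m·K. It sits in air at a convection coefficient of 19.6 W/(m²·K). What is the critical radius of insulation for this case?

For a cylinder r_cr = k/h = 0.193/19.6
r_cr = 9.85 mm; since the bare radius (38 mm) is above r_cr, any added insulation will reduce heat loss.

r_cr ≈ 9.85 mm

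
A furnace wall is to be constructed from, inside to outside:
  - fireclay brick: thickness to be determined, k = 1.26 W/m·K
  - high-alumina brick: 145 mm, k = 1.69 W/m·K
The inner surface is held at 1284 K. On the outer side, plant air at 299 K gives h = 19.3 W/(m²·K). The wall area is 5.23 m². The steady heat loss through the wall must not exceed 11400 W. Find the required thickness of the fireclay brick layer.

Using the resistance-network approach (series):
R_high-alumina brick = L/(kA) = 0.145/(1.69×5.23) = 0.01641 K/W
R_outer film = 1/(h_o·A) = 1/(19.3×5.23) = 0.009907 K/W
Sum of the known resistances R_other = 0.02631 K/W
Required total resistance R_tot = ΔT/Q_allow = 985/11400 = 0.0864 K/W
R_fireclay brick = R_tot − R_other = 0.06009 K/W
L = R·k·A = 0.06009×1.26×5.23

L ≈ 396 mm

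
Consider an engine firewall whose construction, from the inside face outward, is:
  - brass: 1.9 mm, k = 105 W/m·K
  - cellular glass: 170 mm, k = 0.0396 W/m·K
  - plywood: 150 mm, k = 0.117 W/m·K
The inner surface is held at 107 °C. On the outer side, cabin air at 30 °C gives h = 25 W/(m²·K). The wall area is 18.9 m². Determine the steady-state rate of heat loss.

Q ≈ 259 W

Model the wall as resistances in series:
R_brass = L/(kA) = 0.0019/(105×18.9) = 9.574×10^-7 K/W
R_cellular glass = L/(kA) = 0.17/(0.0396×18.9) = 0.2271 K/W
R_plywood = L/(kA) = 0.15/(0.117×18.9) = 0.06783 K/W
R_outer film = 1/(h_o·A) = 1/(25×18.9) = 0.002116 K/W
R_total = 0.2971 K/W
Q = ΔT / R_total = 77 / 0.2971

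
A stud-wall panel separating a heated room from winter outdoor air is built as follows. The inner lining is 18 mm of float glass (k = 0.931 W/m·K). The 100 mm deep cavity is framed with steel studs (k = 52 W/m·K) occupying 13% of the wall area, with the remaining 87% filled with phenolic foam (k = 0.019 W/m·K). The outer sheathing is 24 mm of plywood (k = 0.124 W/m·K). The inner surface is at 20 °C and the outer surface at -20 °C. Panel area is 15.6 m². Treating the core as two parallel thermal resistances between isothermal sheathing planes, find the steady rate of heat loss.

Q ≈ 2740 W

Sheathing layers in series; stud and cavity paths in parallel between them.
R_inner = 0.018/(0.931×15.6) = 0.001239 K/W
R_stud  = 0.1/(52×0.13×15.6) = 9.483×10^-4 K/W
R_cav   = 0.1/(0.019×0.87×15.6) = 0.3878 K/W
1/R_core = 1/R_stud + 1/R_cav → R_core = 9.459×10^-4 K/W
R_outer = 0.024/(0.124×15.6) = 0.01241 K/W
R_total = 0.01459 K/W
Q = ΔT/R_total = 40/0.01459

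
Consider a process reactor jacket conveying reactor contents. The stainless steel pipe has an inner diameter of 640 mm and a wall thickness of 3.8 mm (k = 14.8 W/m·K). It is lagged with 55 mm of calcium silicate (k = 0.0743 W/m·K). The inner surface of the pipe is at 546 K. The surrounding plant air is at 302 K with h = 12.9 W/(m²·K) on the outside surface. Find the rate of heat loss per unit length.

q′ ≈ 662 W/m

Per-layer cylindrical resistances, series-summed:
R_stainless steel pipe wall = ln(323.8/320)/(2π×14.8×1) = 1.269×10^-4 K/W
R_calcium silicate = ln(378.8/323.8)/(2π×0.0743×1) = 0.3361 K/W
R_outer film = 1/(h_o·2πr_oL) = 1/(12.9×2π×0.3788×1) = 0.03257 K/W
R_total = 0.3687 K/W
Q = ΔT/R_total = 244/0.3687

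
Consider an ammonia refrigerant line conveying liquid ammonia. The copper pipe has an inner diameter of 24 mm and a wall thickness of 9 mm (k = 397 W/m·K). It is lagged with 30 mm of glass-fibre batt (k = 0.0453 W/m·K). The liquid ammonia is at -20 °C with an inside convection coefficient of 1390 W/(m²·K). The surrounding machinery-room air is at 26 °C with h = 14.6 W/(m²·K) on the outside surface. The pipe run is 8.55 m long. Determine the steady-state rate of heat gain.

Treating each annulus and film as a series resistance:
R_inner film = 1/(h_i·2πr₁L) = 1/(1390×2π×0.012×8.55) = 0.001116 K/W
R_copper pipe wall = ln(21/12)/(2π×397×8.55) = 2.624×10^-5 K/W
R_glass-fibre batt = ln(51/21)/(2π×0.0453×8.55) = 0.3646 K/W
R_outer film = 1/(h_o·2πr_oL) = 1/(14.6×2π×0.051×8.55) = 0.025 K/W
R_total = 0.3908 K/W
Q = ΔT/R_total = 46/0.3908

Q ≈ 118 W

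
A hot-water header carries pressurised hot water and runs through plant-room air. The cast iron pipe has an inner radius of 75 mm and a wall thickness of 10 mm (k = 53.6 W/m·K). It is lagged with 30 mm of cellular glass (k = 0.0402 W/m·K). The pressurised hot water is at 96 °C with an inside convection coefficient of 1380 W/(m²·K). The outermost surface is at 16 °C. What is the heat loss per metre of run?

Radial resistances (cylindrical: R_cond = ln(r_o/r_i)/(2πkL), R_conv = 1/(h·2πrL)):
R_inner film = 1/(h_i·2πr₁L) = 1/(1380×2π×0.075×1) = 0.001538 K/W
R_cast iron pipe wall = ln(85/75)/(2π×53.6×1) = 3.716×10^-4 K/W
R_cellular glass = ln(115/85)/(2π×0.0402×1) = 1.197 K/W
R_total = 1.199 K/W
Q = ΔT/R_total = 80/1.199

q′ ≈ 66.7 W/m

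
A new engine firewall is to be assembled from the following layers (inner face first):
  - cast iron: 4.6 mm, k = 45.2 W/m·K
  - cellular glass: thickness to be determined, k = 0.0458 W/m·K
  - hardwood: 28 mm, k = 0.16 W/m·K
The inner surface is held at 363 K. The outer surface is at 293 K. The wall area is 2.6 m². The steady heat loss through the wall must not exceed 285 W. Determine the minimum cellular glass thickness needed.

Model the wall as resistances in series:
R_cast iron = L/(kA) = 0.0046/(45.2×2.6) = 3.914×10^-5 K/W
R_hardwood = L/(kA) = 0.028/(0.16×2.6) = 0.06731 K/W
Sum of the known resistances R_other = 0.06735 K/W
Required total resistance R_tot = ΔT/Q_allow = 70/285 = 0.2456 K/W
R_cellular glass = R_tot − R_other = 0.1783 K/W
L = R·k·A = 0.1783×0.0458×2.6

L ≈ 21.2 mm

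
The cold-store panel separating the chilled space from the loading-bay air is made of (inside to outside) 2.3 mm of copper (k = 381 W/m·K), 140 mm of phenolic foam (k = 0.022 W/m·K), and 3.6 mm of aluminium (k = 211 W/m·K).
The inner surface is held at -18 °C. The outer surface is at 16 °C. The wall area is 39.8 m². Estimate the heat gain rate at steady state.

Q ≈ 213 W

Using the resistance-network approach (series):
R_copper = L/(kA) = 0.0023/(381×39.8) = 1.517×10^-7 K/W
R_phenolic foam = L/(kA) = 0.14/(0.022×39.8) = 0.1599 K/W
R_aluminium = L/(kA) = 0.0036/(211×39.8) = 4.287×10^-7 K/W
R_total = 0.1599 K/W
Q = ΔT / R_total = 34 / 0.1599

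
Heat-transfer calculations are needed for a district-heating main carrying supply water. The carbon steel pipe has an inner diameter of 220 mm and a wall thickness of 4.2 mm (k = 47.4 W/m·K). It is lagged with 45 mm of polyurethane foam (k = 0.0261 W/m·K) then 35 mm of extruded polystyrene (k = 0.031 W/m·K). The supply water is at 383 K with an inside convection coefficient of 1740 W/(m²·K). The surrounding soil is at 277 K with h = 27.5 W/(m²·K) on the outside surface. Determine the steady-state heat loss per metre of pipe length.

q′ ≈ 34.5 W/m

Cylindrical conduction, so R = ln(r₂/r₁)/(2πkL) per layer, in series:
R_inner film = 1/(h_i·2πr₁L) = 1/(1740×2π×0.11×1) = 8.315×10^-4 K/W
R_carbon steel pipe wall = ln(114.2/110)/(2π×47.4×1) = 1.258×10^-4 K/W
R_polyurethane foam = ln(159.2/114.2)/(2π×0.0261×1) = 2.026 K/W
R_extruded polystyrene = ln(194.2/159.2)/(2π×0.031×1) = 1.02 K/W
R_outer film = 1/(h_o·2πr_oL) = 1/(27.5×2π×0.1942×1) = 0.0298 K/W
R_total = 3.077 K/W
Q = ΔT/R_total = 106/3.077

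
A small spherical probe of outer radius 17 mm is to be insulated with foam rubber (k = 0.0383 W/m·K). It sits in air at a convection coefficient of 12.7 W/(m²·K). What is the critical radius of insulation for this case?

r_cr ≈ 6.03 mm

For a sphere r_cr = 2k/h = 2×0.0383/12.7
r_cr = 6.03 mm; since the bare radius (17 mm) is above r_cr, any added insulation will reduce heat loss.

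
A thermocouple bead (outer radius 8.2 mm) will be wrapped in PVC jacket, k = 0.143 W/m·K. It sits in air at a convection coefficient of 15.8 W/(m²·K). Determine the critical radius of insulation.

r_cr ≈ 18.1 mm

For a sphere r_cr = 2k/h = 2×0.143/15.8
r_cr = 18.1 mm; since the bare radius (8.2 mm) is below r_cr, adding a thin layer of insulation will *increase* heat loss.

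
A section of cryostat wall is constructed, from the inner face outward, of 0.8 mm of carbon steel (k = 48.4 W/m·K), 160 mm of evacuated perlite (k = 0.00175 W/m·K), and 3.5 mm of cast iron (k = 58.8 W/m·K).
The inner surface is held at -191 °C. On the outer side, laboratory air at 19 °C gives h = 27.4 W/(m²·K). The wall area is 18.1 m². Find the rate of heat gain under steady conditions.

Q ≈ 41.6 W

Series thermal resistances:
R_carbon steel = L/(kA) = 0.0008/(48.4×18.1) = 9.132×10^-7 K/W
R_evacuated perlite = L/(kA) = 0.16/(0.00175×18.1) = 5.051 K/W
R_cast iron = L/(kA) = 0.0035/(58.8×18.1) = 3.289×10^-6 K/W
R_outer film = 1/(h_o·A) = 1/(27.4×18.1) = 0.002016 K/W
R_total = 5.053 K/W
Q = ΔT / R_total = 210 / 5.053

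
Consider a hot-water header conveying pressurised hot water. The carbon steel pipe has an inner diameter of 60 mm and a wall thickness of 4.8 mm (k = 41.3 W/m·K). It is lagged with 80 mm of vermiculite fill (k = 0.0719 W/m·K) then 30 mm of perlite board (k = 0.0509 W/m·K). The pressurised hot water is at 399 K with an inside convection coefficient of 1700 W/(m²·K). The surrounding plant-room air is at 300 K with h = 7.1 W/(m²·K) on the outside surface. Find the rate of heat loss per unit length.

q′ ≈ 28.1 W/m

Treating each annulus and film as a series resistance:
R_inner film = 1/(h_i·2πr₁L) = 1/(1700×2π×0.03×1) = 0.003121 K/W
R_carbon steel pipe wall = ln(34.8/30)/(2π×41.3×1) = 5.72×10^-4 K/W
R_vermiculite fill = ln(114.8/34.8)/(2π×0.0719×1) = 2.642 K/W
R_perlite board = ln(144.8/114.8)/(2π×0.0509×1) = 0.7259 K/W
R_outer film = 1/(h_o·2πr_oL) = 1/(7.1×2π×0.1448×1) = 0.1548 K/W
R_total = 3.526 K/W
Q = ΔT/R_total = 99/3.526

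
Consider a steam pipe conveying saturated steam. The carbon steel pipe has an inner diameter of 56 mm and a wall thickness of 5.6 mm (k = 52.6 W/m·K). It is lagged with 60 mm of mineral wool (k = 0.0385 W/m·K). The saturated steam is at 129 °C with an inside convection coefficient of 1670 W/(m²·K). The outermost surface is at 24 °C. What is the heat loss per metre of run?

q′ ≈ 24.8 W/m

Cylindrical conduction, so R = ln(r₂/r₁)/(2πkL) per layer, in series:
R_inner film = 1/(h_i·2πr₁L) = 1/(1670×2π×0.028×1) = 0.003404 K/W
R_carbon steel pipe wall = ln(33.6/28)/(2π×52.6×1) = 5.517×10^-4 K/W
R_mineral wool = ln(93.6/33.6)/(2π×0.0385×1) = 4.235 K/W
R_total = 4.239 K/W
Q = ΔT/R_total = 105/4.239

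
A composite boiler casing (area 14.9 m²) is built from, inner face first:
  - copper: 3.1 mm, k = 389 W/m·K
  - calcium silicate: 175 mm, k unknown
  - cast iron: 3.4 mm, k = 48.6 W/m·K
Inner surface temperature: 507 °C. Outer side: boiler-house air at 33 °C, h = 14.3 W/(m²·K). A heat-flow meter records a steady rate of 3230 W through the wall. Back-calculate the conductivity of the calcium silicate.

k ≈ 0.0827 W/(m·K)

Using the resistance-network approach (series):
R_copper = L/(kA) = 0.0031/(389×14.9) = 5.348×10^-7 K/W
R_cast iron = L/(kA) = 0.0034/(48.6×14.9) = 4.695×10^-6 K/W
R_outer film = 1/(h_o·A) = 1/(14.3×14.9) = 0.004693 K/W
Sum of known resistances R_other = 0.004699 K/W
Total R = ΔT/Q = 474/3230 = 0.1467 K/W
R_calcium silicate = R_total − R_other = 0.1421 K/W
k = L/(R·A) = 0.175/(0.1421×14.9)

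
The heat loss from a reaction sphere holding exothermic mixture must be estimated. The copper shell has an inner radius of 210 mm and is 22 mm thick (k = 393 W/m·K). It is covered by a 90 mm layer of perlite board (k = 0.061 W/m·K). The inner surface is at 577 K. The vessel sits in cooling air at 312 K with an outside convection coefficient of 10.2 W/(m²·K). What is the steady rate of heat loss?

Radial (spherical) resistances in series:
R_copper shell = (1/0.21 − 1/0.232)/(4π×393) = 9.144×10^-5 K/W
R_perlite board = (1/0.232 − 1/0.322)/(4π×0.061) = 1.572 K/W
R_outer film = 1/(h·4πr_o²) = 1/(10.2×4π×0.322²) = 0.07525 K/W
R_total = 1.647 K/W
Q = ΔT/R_total = 265/1.647

Q ≈ 161 W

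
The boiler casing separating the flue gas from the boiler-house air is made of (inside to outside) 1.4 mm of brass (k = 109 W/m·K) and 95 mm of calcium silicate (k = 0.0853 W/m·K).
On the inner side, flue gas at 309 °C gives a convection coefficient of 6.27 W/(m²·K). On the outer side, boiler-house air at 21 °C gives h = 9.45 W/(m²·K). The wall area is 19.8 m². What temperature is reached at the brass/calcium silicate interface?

T ≈ 276 °C

Thermal resistances in series:
R_inner film = 1/(h_i·A) = 1/(6.27×19.8) = 0.008055 K/W
R_brass = L/(kA) = 0.0014/(109×19.8) = 6.487×10^-7 K/W
R_calcium silicate = L/(kA) = 0.095/(0.0853×19.8) = 0.05625 K/W
R_outer film = 1/(h_o·A) = 1/(9.45×19.8) = 0.005344 K/W
R_total = 0.06965 K/W;  Q = ΔT/R_total = 288/0.06965 = 4135 W
T_interface = T_inner − Q·ΣR(inner→interface) = 309 − 4140×0.008056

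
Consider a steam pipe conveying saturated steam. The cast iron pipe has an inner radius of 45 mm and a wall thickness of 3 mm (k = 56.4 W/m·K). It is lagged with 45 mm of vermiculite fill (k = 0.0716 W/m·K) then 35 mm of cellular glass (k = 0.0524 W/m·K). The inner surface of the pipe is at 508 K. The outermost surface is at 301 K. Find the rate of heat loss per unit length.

Per-layer cylindrical resistances, series-summed:
R_cast iron pipe wall = ln(48/45)/(2π×56.4×1) = 1.821×10^-4 K/W
R_vermiculite fill = ln(93/48)/(2π×0.0716×1) = 1.47 K/W
R_cellular glass = ln(128/93)/(2π×0.0524×1) = 0.9702 K/W
R_total = 2.441 K/W
Q = ΔT/R_total = 207/2.441

q′ ≈ 84.8 W/m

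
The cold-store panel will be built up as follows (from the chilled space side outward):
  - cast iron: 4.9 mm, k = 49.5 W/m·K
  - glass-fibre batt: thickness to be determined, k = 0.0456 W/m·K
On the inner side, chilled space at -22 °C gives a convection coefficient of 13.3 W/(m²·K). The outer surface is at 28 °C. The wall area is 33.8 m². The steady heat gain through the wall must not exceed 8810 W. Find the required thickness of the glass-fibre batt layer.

Series thermal resistances:
R_inner film = 1/(h_i·A) = 1/(13.3×33.8) = 0.002224 K/W
R_cast iron = L/(kA) = 0.0049/(49.5×33.8) = 2.929×10^-6 K/W
Sum of the known resistances R_other = 0.002227 K/W
Required total resistance R_tot = ΔT/Q_allow = 50/8810 = 0.005675 K/W
R_glass-fibre batt = R_tot − R_other = 0.003448 K/W
L = R·k·A = 0.003448×0.0456×33.8

L ≈ 5.31 mm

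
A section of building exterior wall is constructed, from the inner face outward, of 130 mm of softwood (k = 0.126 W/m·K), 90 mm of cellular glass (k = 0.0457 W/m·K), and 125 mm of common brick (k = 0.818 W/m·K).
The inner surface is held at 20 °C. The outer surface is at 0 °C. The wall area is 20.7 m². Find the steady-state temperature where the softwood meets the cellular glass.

T ≈ 13.5 °C

Treating each layer as a thermal resistance in series:
R_softwood = L/(kA) = 0.13/(0.126×20.7) = 0.04984 K/W
R_cellular glass = L/(kA) = 0.09/(0.0457×20.7) = 0.09514 K/W
R_common brick = L/(kA) = 0.125/(0.818×20.7) = 0.007382 K/W
R_total = 0.1524 K/W;  Q = ΔT/R_total = 20/0.1524 = 131.3 W
T_interface = T_inner − Q·ΣR(inner→interface) = 20 − 131×0.04984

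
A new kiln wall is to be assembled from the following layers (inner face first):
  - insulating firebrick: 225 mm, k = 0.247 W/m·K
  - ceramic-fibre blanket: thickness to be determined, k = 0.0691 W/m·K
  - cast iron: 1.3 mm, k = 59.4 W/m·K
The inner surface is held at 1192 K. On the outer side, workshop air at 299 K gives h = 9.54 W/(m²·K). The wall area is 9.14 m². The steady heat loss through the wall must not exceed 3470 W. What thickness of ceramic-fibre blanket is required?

L ≈ 92.3 mm

Treating each layer as a thermal resistance in series:
R_insulating firebrick = L/(kA) = 0.225/(0.247×9.14) = 0.09966 K/W
R_cast iron = L/(kA) = 0.0013/(59.4×9.14) = 2.394×10^-6 K/W
R_outer film = 1/(h_o·A) = 1/(9.54×9.14) = 0.01147 K/W
Sum of the known resistances R_other = 0.1111 K/W
Required total resistance R_tot = ΔT/Q_allow = 893/3470 = 0.2573 K/W
R_ceramic-fibre blanket = R_tot − R_other = 0.1462 K/W
L = R·k·A = 0.1462×0.0691×9.14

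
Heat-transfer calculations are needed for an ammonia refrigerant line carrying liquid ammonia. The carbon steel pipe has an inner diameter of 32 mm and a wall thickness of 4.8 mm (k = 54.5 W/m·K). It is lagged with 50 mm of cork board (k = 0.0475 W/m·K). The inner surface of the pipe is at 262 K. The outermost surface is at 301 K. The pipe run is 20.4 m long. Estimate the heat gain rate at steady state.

Per-layer cylindrical resistances, series-summed:
R_carbon steel pipe wall = ln(20.8/16)/(2π×54.5×20.4) = 3.756×10^-5 K/W
R_cork board = ln(70.8/20.8)/(2π×0.0475×20.4) = 0.2012 K/W
R_total = 0.2012 K/W
Q = ΔT/R_total = 39/0.2012

Q ≈ 194 W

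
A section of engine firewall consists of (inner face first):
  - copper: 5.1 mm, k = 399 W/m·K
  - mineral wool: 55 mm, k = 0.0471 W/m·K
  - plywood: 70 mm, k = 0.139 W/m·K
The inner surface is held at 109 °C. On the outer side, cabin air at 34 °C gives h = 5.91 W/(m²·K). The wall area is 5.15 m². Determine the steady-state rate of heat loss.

Series thermal resistances:
R_copper = L/(kA) = 0.0051/(399×5.15) = 2.482×10^-6 K/W
R_mineral wool = L/(kA) = 0.055/(0.0471×5.15) = 0.2267 K/W
R_plywood = L/(kA) = 0.07/(0.139×5.15) = 0.09779 K/W
R_outer film = 1/(h_o·A) = 1/(5.91×5.15) = 0.03286 K/W
R_total = 0.3574 K/W
Q = ΔT / R_total = 75 / 0.3574

Q ≈ 210 W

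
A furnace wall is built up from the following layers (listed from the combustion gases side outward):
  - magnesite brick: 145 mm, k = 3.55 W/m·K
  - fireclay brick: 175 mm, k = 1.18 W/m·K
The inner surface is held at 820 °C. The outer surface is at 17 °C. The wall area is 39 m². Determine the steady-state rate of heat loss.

Model the wall as resistances in series:
R_magnesite brick = L/(kA) = 0.145/(3.55×39) = 0.001047 K/W
R_fireclay brick = L/(kA) = 0.175/(1.18×39) = 0.003803 K/W
R_total = 0.00485 K/W
Q = ΔT / R_total = 803 / 0.00485

Q ≈ 166000 W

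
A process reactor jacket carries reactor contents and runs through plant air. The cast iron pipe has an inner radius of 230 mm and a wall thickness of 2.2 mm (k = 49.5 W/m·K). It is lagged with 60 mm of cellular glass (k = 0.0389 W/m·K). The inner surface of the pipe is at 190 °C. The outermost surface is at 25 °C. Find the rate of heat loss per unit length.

q′ ≈ 175 W/m

Treating each annulus and film as a series resistance:
R_cast iron pipe wall = ln(232.2/230)/(2π×49.5×1) = 3.061×10^-5 K/W
R_cellular glass = ln(292.2/232.2)/(2π×0.0389×1) = 0.9404 K/W
R_total = 0.9404 K/W
Q = ΔT/R_total = 165/0.9404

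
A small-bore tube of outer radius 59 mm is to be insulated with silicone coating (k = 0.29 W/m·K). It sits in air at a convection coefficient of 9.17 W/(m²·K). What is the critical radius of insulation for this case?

For a cylinder r_cr = k/h = 0.29/9.17
r_cr = 31.6 mm; since the bare radius (59 mm) is above r_cr, any added insulation will reduce heat loss.

r_cr ≈ 31.6 mm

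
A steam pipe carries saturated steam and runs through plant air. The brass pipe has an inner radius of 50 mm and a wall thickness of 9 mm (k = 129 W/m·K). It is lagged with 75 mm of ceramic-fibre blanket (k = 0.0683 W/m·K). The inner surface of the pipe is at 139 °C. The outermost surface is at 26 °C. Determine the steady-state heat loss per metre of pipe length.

q′ ≈ 59.1 W/m

Radial resistances (cylindrical: R_cond = ln(r_o/r_i)/(2πkL), R_conv = 1/(h·2πrL)):
R_brass pipe wall = ln(59/50)/(2π×129×1) = 2.042×10^-4 K/W
R_ceramic-fibre blanket = ln(134/59)/(2π×0.0683×1) = 1.911 K/W
R_total = 1.912 K/W
Q = ΔT/R_total = 113/1.912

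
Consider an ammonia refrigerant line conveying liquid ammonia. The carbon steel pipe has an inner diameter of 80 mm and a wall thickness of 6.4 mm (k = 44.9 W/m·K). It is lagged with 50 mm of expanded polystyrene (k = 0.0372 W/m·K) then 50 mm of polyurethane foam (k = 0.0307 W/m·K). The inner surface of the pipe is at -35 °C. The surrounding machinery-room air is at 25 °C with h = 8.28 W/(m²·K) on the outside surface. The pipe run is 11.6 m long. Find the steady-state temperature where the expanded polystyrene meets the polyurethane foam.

T ≈ -0.403 °C

For a radial system each layer contributes R = ln(r_out/r_in)/(2πkL); films add R = 1/(hA).
R_carbon steel pipe wall = ln(46.4/40)/(2π×44.9×11.6) = 4.535×10^-5 K/W
R_expanded polystyrene = ln(96.4/46.4)/(2π×0.0372×11.6) = 0.2697 K/W
R_polyurethane foam = ln(146.4/96.4)/(2π×0.0307×11.6) = 0.1867 K/W
R_outer film = 1/(h_o·2πr_oL) = 1/(8.28×2π×0.1464×11.6) = 0.01132 K/W
R_total = 0.4678 K/W
Q = ΔT/R_total = 60/0.4678
Q = 128 W
T_interface = T_inner + Q·ΣR(inner→interface) = -35 + 128×0.2697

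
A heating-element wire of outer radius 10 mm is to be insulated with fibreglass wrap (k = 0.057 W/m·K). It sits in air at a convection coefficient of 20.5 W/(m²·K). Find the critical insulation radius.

For a cylinder r_cr = k/h = 0.057/20.5
r_cr = 2.78 mm; since the bare radius (10 mm) is above r_cr, any added insulation will reduce heat loss.

r_cr ≈ 2.78 mm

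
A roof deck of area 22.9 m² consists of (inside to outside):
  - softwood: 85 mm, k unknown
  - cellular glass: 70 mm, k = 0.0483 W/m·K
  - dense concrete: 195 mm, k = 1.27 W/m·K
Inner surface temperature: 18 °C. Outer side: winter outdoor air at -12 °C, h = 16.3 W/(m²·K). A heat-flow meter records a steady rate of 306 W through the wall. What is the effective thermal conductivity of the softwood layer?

k ≈ 0.146 W/(m·K)

Using the resistance-network approach (series):
R_cellular glass = L/(kA) = 0.07/(0.0483×22.9) = 0.06329 K/W
R_dense concrete = L/(kA) = 0.195/(1.27×22.9) = 0.006705 K/W
R_outer film = 1/(h_o·A) = 1/(16.3×22.9) = 0.002679 K/W
Sum of known resistances R_other = 0.07267 K/W
Total R = ΔT/Q = 30/306 = 0.09804 K/W
R_softwood = R_total − R_other = 0.02537 K/W
k = L/(R·A) = 0.085/(0.02537×22.9)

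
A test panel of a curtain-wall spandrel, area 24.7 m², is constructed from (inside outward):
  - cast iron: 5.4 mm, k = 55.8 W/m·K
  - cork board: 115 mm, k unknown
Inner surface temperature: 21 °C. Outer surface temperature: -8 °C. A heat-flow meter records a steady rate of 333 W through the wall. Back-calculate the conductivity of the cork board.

Treating each layer as a thermal resistance in series:
R_cast iron = L/(kA) = 0.0054/(55.8×24.7) = 3.918×10^-6 K/W
Sum of known resistances R_other = 3.918×10^-6 K/W
Total R = ΔT/Q = 29/333 = 0.08709 K/W
R_cork board = R_total − R_other = 0.08708 K/W
k = L/(R·A) = 0.115/(0.08708×24.7)

k ≈ 0.0535 W/(m·K)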